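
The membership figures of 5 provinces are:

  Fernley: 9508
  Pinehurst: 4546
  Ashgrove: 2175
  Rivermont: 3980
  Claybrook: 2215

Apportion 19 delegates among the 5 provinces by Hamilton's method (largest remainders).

Fernley 8, Pinehurst 4, Ashgrove 2, Rivermont 3, Claybrook 2

Standard divisor: 22424 ÷ 19 ≈ 1180.211.
Standard quotas: Fernley 8.0562, Pinehurst 3.8519, Ashgrove 1.8429, Rivermont 3.3723, Claybrook 1.8768.
Lower quotas: Fernley 8, Pinehurst 3, Ashgrove 1, Rivermont 3, Claybrook 1 (sum 16, leaving 3 seats).
Remainders in descending order: Claybrook 0.8768, Pinehurst 0.8519, Ashgrove 0.8429, Rivermont 0.3723, Fernley 0.0562.
Largest remainders: Claybrook, Pinehurst, Ashgrove receive the extra seats.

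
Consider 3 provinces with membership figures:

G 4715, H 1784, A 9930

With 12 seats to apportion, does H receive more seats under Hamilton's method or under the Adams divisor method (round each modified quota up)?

Adams

Hamilton: G 4, H 1, A 7.
Adams: G 3, H 2, A 7.
H gets 1 under Hamilton and 2 under Adams.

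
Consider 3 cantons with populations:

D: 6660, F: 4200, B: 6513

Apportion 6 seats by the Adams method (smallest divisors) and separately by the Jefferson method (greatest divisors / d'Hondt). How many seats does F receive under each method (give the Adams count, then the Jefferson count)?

2 and 1

Adams: D 2, F 2, B 2.
Jefferson: D 3, F 1, B 2.
F gets 2 under Adams and 1 under Jefferson.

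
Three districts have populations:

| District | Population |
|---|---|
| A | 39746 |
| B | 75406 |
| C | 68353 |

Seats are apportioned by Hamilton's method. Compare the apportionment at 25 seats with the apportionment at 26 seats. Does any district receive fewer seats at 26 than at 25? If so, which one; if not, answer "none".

A

At 25 seats: A 6, B 10, C 9.
At 26 seats: A 5, B 11, C 10.
A drops from 6 to 5.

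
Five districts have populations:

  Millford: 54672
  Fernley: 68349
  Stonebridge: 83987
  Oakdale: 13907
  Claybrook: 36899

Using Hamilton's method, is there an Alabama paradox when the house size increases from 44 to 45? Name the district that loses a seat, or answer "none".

Oakdale

At 44 seats: Millford 9, Fernley 12, Stonebridge 14, Oakdale 3, Claybrook 6.
At 45 seats: Millford 10, Fernley 12, Stonebridge 15, Oakdale 2, Claybrook 6.
Oakdale drops from 3 to 2.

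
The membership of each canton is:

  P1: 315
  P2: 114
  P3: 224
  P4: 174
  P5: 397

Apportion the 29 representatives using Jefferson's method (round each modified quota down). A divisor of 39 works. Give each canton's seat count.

P1=8; P2=2; P3=5; P4=4; P5=10

With modified divisor 39: modified quotas P1 8.077, P2 2.923, P3 5.744, P4 4.462, P5 10.179.
Rounding down: P1 8, P2 2, P3 5, P4 4, P5 10 (total 29).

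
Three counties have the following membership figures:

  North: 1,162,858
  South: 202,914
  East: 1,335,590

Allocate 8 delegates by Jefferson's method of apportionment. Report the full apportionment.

North=4, South=0, East=4

Standard divisor 2701362/8 ≈ 337670.25; standard quotas: North 3.444, South 0.601, East 3.955.
Rounding down gives 3, 0, 3 = 6 seats, so the divisor must be adjusted.
With modified divisor 278900: modified quotas North 4.169, South 0.728, East 4.789.
Rounding down: North 4, South 0, East 4 (total 8).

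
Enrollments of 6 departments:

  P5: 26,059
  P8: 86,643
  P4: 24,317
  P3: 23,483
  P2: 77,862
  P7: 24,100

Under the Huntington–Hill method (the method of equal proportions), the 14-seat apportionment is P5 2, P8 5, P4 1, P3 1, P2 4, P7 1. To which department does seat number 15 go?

Priority for the next seat is population ÷ (√(s·(s+1))).
Priorities: P5 10638.542, P8 15818.775, P4 17194.716, P3 16604.989, P2 17410.472, P7 17041.273.
Highest priority: P2.

P2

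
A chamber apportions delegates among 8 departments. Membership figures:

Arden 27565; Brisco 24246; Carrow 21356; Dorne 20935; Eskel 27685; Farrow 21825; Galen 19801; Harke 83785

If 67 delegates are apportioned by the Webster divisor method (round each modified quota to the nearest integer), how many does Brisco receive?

Standard divisor 247198/67 ≈ 3689.522; standard quotas: Arden 7.471, Brisco 6.572, Carrow 5.788, Dorne 5.674, Eskel 7.504, Farrow 5.915, Galen 5.367, Harke 22.709.
Rounding to the nearest integer gives 7, 7, 6, 6, 8, 6, 5, 23 = 68 seats, so the divisor must be adjusted.
With modified divisor 3710: modified quotas Arden 7.430, Brisco 6.535, Carrow 5.756, Dorne 5.643, Eskel 7.462, Farrow 5.883, Galen 5.337, Harke 22.584.
Rounding to the nearest integer: Arden 7, Brisco 7, Carrow 6, Dorne 6, Eskel 7, Farrow 6, Galen 5, Harke 23 (total 67).
Brisco receives 7.

7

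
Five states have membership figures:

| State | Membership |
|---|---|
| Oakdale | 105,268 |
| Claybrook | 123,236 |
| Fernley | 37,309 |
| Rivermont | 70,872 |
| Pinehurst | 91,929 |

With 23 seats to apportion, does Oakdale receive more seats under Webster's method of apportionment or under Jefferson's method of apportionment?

Webster: Oakdale 6, Claybrook 6, Fernley 2, Rivermont 4, Pinehurst 5.
Jefferson: Oakdale 5, Claybrook 7, Fernley 2, Rivermont 4, Pinehurst 5.
Oakdale gets 6 under Webster and 5 under Jefferson.

Webster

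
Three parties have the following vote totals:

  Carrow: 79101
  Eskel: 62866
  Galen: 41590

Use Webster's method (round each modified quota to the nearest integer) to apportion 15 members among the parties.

Standard divisor 183557/15 ≈ 12237.133; standard quotas: Carrow 6.464, Eskel 5.137, Galen 3.399.
Rounding to the nearest integer gives 6, 5, 3 = 14 seats, so the divisor must be adjusted.
With modified divisor 12000: modified quotas Carrow 6.592, Eskel 5.239, Galen 3.466.
Rounding to the nearest integer: Carrow 7, Eskel 5, Galen 3 (total 15).

Carrow: 7; Eskel: 5; Galen: 3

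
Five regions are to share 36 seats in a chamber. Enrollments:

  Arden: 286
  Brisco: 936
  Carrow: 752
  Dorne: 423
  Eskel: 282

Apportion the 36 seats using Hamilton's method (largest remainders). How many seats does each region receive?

Standard divisor: 2679 ÷ 36 ≈ 74.417.
Standard quotas: Arden 3.843, Brisco 12.578, Carrow 10.105, Dorne 5.684, Eskel 3.789.
Lower quotas: Arden 3, Brisco 12, Carrow 10, Dorne 5, Eskel 3 (sum 33, leaving 3 seats).
Remainders in descending order: Arden 0.843, Eskel 0.789, Dorne 0.684, Brisco 0.578, Carrow 0.105.
The surplus seats go to Arden, Eskel, Dorne.

Arden=4, Brisco=12, Carrow=10, Dorne=6, Eskel=4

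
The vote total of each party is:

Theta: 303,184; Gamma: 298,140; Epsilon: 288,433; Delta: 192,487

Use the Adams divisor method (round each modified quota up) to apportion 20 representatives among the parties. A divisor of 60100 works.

Theta 6, Gamma 5, Epsilon 5, Delta 4

With modified divisor 60100: modified quotas Theta 5.045, Gamma 4.961, Epsilon 4.799, Delta 3.203.
Rounding up: Theta 6, Gamma 5, Epsilon 5, Delta 4 (total 20).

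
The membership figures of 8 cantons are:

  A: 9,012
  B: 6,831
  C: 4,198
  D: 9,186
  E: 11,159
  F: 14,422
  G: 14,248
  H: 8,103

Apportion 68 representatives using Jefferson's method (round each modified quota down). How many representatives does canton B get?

6

Standard divisor 77159/68 ≈ 1134.691; standard quotas: A 7.942, B 6.020, C 3.700, D 8.096, E 9.834, F 12.710, G 12.557, H 7.141.
Rounding down gives 7, 6, 3, 8, 9, 12, 12, 7 = 64 seats, so the divisor must be adjusted.
With modified divisor 1070: modified quotas A 8.422, B 6.384, C 3.923, D 8.585, E 10.429, F 13.479, G 13.316, H 7.573.
Rounding down: A 8, B 6, C 3, D 8, E 10, F 13, G 13, H 7 (total 68).
B receives 6.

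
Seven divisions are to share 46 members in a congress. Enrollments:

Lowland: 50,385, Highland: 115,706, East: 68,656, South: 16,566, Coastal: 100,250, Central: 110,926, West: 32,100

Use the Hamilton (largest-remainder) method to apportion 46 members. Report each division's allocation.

Standard divisor: 494589 ÷ 46 ≈ 10751.935.
Standard quotas: Lowland 4.6861, Highland 10.7614, East 6.3855, South 1.5407, Coastal 9.3239, Central 10.3168, West 2.9855.
Lower quotas: Lowland 4, Highland 10, East 6, South 1, Coastal 9, Central 10, West 2 (sum 42, leaving 4 seats).
Remainders in descending order: West 0.9855, Highland 0.7614, Lowland 0.6861, South 0.5407, East 0.3855, Coastal 0.3239, Central 0.3168.
Largest remainders: West, Highland, Lowland, South receive the extra seats.

Lowland 5, Highland 11, East 6, South 2, Coastal 9, Central 10, West 3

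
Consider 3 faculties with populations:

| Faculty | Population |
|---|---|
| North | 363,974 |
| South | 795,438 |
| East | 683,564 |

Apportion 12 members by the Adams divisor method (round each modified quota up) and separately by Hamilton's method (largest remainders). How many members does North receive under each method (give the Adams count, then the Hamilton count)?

Adams: North 3, South 5, East 4.
Hamilton: North 2, South 5, East 5.
North gets 3 under Adams and 2 under Hamilton.

3 and 2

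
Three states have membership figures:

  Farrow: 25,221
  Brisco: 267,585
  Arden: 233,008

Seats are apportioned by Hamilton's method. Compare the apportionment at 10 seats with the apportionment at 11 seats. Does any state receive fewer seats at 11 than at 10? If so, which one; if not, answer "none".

At 10 seats: Farrow 1, Brisco 5, Arden 4.
At 11 seats: Farrow 0, Brisco 6, Arden 5.
Farrow drops from 1 to 0.

Farrow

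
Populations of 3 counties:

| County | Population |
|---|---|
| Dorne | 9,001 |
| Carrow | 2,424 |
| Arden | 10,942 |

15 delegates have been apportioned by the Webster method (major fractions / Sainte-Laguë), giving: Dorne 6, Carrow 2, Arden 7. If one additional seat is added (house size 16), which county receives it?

Arden

Priority for the next seat is population ÷ (current seats + 0.5).
Priorities: Dorne 1384.769, Carrow 969.600, Arden 1458.933.
Highest priority: Arden.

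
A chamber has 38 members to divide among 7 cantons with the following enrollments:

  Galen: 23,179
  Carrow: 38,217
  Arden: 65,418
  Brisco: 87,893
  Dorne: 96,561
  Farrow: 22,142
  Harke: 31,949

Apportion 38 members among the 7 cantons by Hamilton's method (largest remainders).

Total 365359; standard divisor 365359/38 ≈ 9614.711.
Standard quotas: Galen 2.4108, Carrow 3.9748, Arden 6.8039, Brisco 9.1415, Dorne 10.0430, Farrow 2.3029, Harke 3.3229.
Lower quotas: Galen 2, Carrow 3, Arden 6, Brisco 9, Dorne 10, Farrow 2, Harke 3 (sum 35, leaving 3 seats).
Remainders in descending order: Carrow 0.9748, Arden 0.8039, Galen 0.4108, Harke 0.3229, Farrow 0.3029, Brisco 0.1415, Dorne 0.0430.
Largest remainders: Carrow, Arden, Galen receive the extra seats.

Galen 3; Carrow 4; Arden 7; Brisco 9; Dorne 10; Farrow 2; Harke 3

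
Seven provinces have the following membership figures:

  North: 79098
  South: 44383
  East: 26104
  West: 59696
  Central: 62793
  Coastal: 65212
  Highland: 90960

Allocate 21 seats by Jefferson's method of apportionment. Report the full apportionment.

Standard divisor 428246/21 ≈ 20392.667; standard quotas: North 3.879, South 2.176, East 1.280, West 2.927, Central 3.079, Coastal 3.198, Highland 4.460.
Rounding down gives 3, 2, 1, 2, 3, 3, 4 = 18 seats, so the divisor must be adjusted.
With modified divisor 17200: modified quotas North 4.599, South 2.580, East 1.518, West 3.471, Central 3.651, Coastal 3.791, Highland 5.288.
Rounding down: North 4, South 2, East 1, West 3, Central 3, Coastal 3, Highland 5 (total 21).

North=4; South=2; East=1; West=3; Central=3; Coastal=3; Highland=5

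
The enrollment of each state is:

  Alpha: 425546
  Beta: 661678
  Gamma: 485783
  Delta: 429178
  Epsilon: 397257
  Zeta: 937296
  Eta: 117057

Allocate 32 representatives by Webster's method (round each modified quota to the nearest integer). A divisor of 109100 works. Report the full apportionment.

With modified divisor 109100: modified quotas Alpha 3.901, Beta 6.065, Gamma 4.453, Delta 3.934, Epsilon 3.641, Zeta 8.591, Eta 1.073.
Rounding to the nearest integer: Alpha 4, Beta 6, Gamma 4, Delta 4, Epsilon 4, Zeta 9, Eta 1 (total 32).

Alpha=4; Beta=6; Gamma=4; Delta=4; Epsilon=4; Zeta=9; Eta=1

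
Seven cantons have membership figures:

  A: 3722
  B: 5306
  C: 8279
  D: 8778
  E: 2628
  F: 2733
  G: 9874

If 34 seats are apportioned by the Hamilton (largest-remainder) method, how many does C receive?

The standard divisor is 41320/34 ≈ 1215.294.
Standard quotas: A 3.0626, B 4.3660, C 6.8123, D 7.2229, E 2.1624, F 2.2488, G 8.1248.
Lower quotas: A 3, B 4, C 6, D 7, E 2, F 2, G 8 (sum 32, leaving 2 seats).
Remainders in descending order: C 0.8123, B 0.3660, F 0.2488, D 0.2229, E 0.1624, G 0.1248, A 0.0626.
The surplus seats go to C, B.
C receives 7.

7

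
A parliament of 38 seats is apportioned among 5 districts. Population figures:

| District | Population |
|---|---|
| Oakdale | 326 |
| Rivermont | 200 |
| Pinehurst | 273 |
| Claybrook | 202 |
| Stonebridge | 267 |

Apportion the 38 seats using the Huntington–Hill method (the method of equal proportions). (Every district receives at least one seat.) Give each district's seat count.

With divisor 33: modified quotas Oakdale 9.879, Rivermont 6.061, Pinehurst 8.273, Claybrook 6.121, Stonebridge 8.091.
Geometric-mean thresholds: Oakdale √(9·10)=9.487, Rivermont √(6·7)=6.481, Pinehurst √(8·9)=8.485, Claybrook √(6·7)=6.481, Stonebridge √(8·9)=8.485.
Each quota rounded against its threshold gives Oakdale 10, Rivermont 6, Pinehurst 8, Claybrook 6, Stonebridge 8 (total 38).

Oakdale=10; Rivermont=6; Pinehurst=8; Claybrook=6; Stonebridge=8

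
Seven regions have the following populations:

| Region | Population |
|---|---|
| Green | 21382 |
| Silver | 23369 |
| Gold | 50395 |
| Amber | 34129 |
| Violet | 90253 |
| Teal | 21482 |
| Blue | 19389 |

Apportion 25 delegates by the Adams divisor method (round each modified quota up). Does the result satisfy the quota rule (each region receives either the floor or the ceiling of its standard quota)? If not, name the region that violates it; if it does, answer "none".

none

Standard quotas: Green 2.053, Silver 2.244, Gold 4.838, Amber 3.277, Violet 8.665, Teal 2.062, Blue 1.861.
Adams allocation: Green 2, Silver 3, Gold 5, Amber 3, Violet 8, Teal 2, Blue 2.
Every allocation lies between the lower and upper quota.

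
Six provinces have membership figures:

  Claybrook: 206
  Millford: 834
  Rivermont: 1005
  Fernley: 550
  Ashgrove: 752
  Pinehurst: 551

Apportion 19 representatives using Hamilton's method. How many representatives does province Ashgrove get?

3

Standard divisor: 3898 ÷ 19 ≈ 205.158.
Standard quotas: Claybrook 1.004, Millford 4.065, Rivermont 4.899, Fernley 2.681, Ashgrove 3.665, Pinehurst 2.686.
Lower quotas: Claybrook 1, Millford 4, Rivermont 4, Fernley 2, Ashgrove 3, Pinehurst 2 (sum 16, leaving 3 seats).
Remainders in descending order: Rivermont 0.899, Pinehurst 0.686, Fernley 0.681, Ashgrove 0.665, Millford 0.065, Claybrook 0.004.
The surplus seats go to Rivermont, Pinehurst, Fernley.
Ashgrove receives 3.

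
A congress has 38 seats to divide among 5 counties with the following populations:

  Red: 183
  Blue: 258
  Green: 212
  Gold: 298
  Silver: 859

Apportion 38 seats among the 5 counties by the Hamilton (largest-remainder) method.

Standard divisor: 1810 ÷ 38 ≈ 47.632.
Standard quotas: Red 3.842, Blue 5.417, Green 4.451, Gold 6.256, Silver 18.034.
Lower quotas: Red 3, Blue 5, Green 4, Gold 6, Silver 18 (sum 36, leaving 2 seats).
Remainders in descending order: Red 0.842, Green 0.451, Blue 0.417, Gold 0.256, Silver 0.034.
The surplus seats go to Red, Green.

Red 4, Blue 5, Green 5, Gold 6, Silver 18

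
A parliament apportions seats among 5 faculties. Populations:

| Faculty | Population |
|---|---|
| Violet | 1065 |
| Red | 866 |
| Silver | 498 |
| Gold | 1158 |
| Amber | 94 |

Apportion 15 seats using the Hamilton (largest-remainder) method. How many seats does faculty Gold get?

5

Total 3681; standard divisor 3681/15 ≈ 245.4.
Standard quotas: Violet 4.340, Red 3.529, Silver 2.029, Gold 4.719, Amber 0.383.
Lower quotas: Violet 4, Red 3, Silver 2, Gold 4, Amber 0 (sum 13, leaving 2 seats).
Remainders in descending order: Gold 0.719, Red 0.529, Amber 0.383, Violet 0.340, Silver 0.029.
The surplus seats go to Gold, Red.
Gold receives 5.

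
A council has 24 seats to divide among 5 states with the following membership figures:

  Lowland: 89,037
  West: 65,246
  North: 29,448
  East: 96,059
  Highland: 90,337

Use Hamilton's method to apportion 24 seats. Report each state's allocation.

The standard divisor is 370127/24 ≈ 15421.958.
Standard quotas: Lowland 5.7734, West 4.2307, North 1.9095, East 6.2287, Highland 5.8577.
Lower quotas: Lowland 5, West 4, North 1, East 6, Highland 5 (sum 21, leaving 3 seats).
Remainders in descending order: North 0.9095, Highland 0.8577, Lowland 0.7734, West 0.2307, East 0.2287.
The surplus seats go to North, Highland, Lowland.

Lowland=6; West=4; North=2; East=6; Highland=6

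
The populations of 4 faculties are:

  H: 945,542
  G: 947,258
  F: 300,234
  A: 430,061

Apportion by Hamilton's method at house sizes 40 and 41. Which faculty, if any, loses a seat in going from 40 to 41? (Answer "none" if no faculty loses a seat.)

F

At 40 seats: H 14, G 14, F 5, A 7.
At 41 seats: H 15, G 15, F 4, A 7.
F drops from 5 to 4.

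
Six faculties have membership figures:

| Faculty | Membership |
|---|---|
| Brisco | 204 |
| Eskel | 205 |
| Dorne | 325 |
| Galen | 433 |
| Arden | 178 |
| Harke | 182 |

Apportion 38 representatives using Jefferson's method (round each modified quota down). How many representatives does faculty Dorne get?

Standard divisor 1527/38 ≈ 40.184; standard quotas: Brisco 5.077, Eskel 5.102, Dorne 8.088, Galen 10.775, Arden 4.430, Harke 4.529.
Rounding down gives 5, 5, 8, 10, 4, 4 = 36 seats, so the divisor must be adjusted.
With modified divisor 36.2: modified quotas Brisco 5.635, Eskel 5.663, Dorne 8.978, Galen 11.961, Arden 4.917, Harke 5.028.
Rounding down: Brisco 5, Eskel 5, Dorne 8, Galen 11, Arden 4, Harke 5 (total 38).
Dorne receives 8.

8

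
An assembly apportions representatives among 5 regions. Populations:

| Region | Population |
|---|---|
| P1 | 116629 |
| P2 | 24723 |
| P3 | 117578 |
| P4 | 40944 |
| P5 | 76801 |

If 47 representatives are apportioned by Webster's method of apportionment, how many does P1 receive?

Standard divisor 376675/47 ≈ 8014.362; standard quotas: P1 14.553, P2 3.085, P3 14.671, P4 5.109, P5 9.583.
Rounding to the nearest integer gives 15, 3, 15, 5, 10 = 48 seats, so the divisor must be adjusted.
With modified divisor 8060: modified quotas P1 14.470, P2 3.067, P3 14.588, P4 5.080, P5 9.529.
Rounding to the nearest integer: P1 14, P2 3, P3 15, P4 5, P5 10 (total 47).
P1 receives 14.

14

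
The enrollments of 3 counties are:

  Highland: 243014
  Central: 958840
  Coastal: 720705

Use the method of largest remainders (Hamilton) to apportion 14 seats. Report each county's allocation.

Total 1922559; standard divisor 1922559/14 ≈ 137325.643.
Standard quotas: Highland 1.7696, Central 6.9822, Coastal 5.2481.
Lower quotas: Highland 1, Central 6, Coastal 5 (sum 12, leaving 2 seats).
Remainders in descending order: Central 0.9822, Highland 0.7696, Coastal 0.2481.
The surplus seats go to Central, Highland.

Highland=2; Central=7; Coastal=5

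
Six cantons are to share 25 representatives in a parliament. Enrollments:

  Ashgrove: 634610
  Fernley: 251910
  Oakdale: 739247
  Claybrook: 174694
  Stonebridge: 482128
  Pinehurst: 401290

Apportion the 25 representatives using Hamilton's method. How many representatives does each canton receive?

Standard divisor: 2683879 ÷ 25 ≈ 107355.16.
Standard quotas: Ashgrove 5.9113, Fernley 2.3465, Oakdale 6.8860, Claybrook 1.6273, Stonebridge 4.4910, Pinehurst 3.7380.
Lower quotas: Ashgrove 5, Fernley 2, Oakdale 6, Claybrook 1, Stonebridge 4, Pinehurst 3 (sum 21, leaving 4 seats).
Remainders in descending order: Ashgrove 0.9113, Oakdale 0.8860, Pinehurst 0.7380, Claybrook 0.6273, Stonebridge 0.4910, Fernley 0.3465.
Largest remainders: Ashgrove, Oakdale, Pinehurst, Claybrook receive the extra seats.

Ashgrove 6; Fernley 2; Oakdale 7; Claybrook 2; Stonebridge 4; Pinehurst 4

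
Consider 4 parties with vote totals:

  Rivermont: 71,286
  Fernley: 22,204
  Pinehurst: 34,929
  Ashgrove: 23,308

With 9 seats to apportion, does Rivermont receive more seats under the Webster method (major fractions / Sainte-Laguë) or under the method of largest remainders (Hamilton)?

Webster

Webster: Rivermont 5, Fernley 1, Pinehurst 2, Ashgrove 1.
Hamilton: Rivermont 4, Fernley 1, Pinehurst 2, Ashgrove 2.
Rivermont gets 5 under Webster and 4 under Hamilton.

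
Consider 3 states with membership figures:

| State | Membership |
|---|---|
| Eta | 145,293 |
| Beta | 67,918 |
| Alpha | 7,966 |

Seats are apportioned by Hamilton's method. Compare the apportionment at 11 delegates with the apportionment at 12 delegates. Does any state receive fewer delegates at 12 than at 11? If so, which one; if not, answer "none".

At 11 seats: Eta 7, Beta 3, Alpha 1.
At 12 seats: Eta 8, Beta 4, Alpha 0.
Alpha drops from 1 to 0.

Alpha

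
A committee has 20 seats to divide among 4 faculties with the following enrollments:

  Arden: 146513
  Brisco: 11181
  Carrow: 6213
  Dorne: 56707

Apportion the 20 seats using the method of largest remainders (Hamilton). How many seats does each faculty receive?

Total 220614; standard divisor 220614/20 ≈ 11030.7.
Standard quotas: Arden 13.2823, Brisco 1.0136, Carrow 0.5632, Dorne 5.1408.
Lower quotas: Arden 13, Brisco 1, Carrow 0, Dorne 5 (sum 19, leaving 1 seat).
Remainders in descending order: Carrow 0.5632, Arden 0.2823, Dorne 0.1408, Brisco 0.0136.
The surplus seat goes to Carrow.

Arden=13; Brisco=1; Carrow=1; Dorne=5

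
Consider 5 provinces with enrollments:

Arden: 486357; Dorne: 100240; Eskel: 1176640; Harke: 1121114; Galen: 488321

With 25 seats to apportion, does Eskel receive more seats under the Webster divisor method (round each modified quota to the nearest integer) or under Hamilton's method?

Webster: Arden 4, Dorne 1, Eskel 8, Harke 8, Galen 4.
Hamilton: Arden 3, Dorne 1, Eskel 9, Harke 8, Galen 4.
Eskel gets 8 under Webster and 9 under Hamilton.

Hamilton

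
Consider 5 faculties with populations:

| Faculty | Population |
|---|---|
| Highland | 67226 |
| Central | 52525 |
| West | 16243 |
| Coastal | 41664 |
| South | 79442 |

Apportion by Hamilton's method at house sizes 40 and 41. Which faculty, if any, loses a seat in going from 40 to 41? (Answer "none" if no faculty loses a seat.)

West

At 40 seats: Highland 10, Central 8, West 3, Coastal 7, South 12.
At 41 seats: Highland 11, Central 8, West 2, Coastal 7, South 13.
West drops from 3 to 2.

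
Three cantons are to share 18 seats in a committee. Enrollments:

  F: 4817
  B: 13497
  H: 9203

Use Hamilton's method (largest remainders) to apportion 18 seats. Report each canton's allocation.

F 3, B 9, H 6

Total 27517; standard divisor 27517/18 ≈ 1528.722.
Standard quotas: F 3.1510, B 8.8289, H 6.0201.
Lower quotas: F 3, B 8, H 6 (sum 17, leaving 1 seat).
Remainders in descending order: B 0.8289, F 0.1510, H 0.0201.
The surplus seat goes to B.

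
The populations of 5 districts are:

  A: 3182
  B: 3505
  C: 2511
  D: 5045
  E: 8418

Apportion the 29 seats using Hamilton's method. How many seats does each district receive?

Total 22661; standard divisor 22661/29 ≈ 781.414.
Standard quotas: A 4.0721, B 4.4855, C 3.2134, D 6.4562, E 10.7728.
Lower quotas: A 4, B 4, C 3, D 6, E 10 (sum 27, leaving 2 seats).
Remainders in descending order: E 0.7728, B 0.4855, D 0.4562, C 0.2134, A 0.0721.
Largest remainders: E, B receive the extra seats.

A 4; B 5; C 3; D 6; E 11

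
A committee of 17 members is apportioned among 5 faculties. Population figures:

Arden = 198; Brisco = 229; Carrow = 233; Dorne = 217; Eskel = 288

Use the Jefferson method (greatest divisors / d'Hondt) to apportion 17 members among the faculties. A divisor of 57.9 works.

With modified divisor 57.9: modified quotas Arden 3.420, Brisco 3.955, Carrow 4.024, Dorne 3.748, Eskel 4.974.
Rounding down: Arden 3, Brisco 3, Carrow 4, Dorne 3, Eskel 4 (total 17).

Arden=3, Brisco=3, Carrow=4, Dorne=3, Eskel=4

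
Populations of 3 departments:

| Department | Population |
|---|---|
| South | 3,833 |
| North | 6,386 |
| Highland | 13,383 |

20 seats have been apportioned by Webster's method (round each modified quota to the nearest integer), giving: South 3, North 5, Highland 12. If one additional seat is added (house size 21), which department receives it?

Priority for the next seat is population ÷ (current seats + 0.5).
Priorities: South 1095.143, North 1161.091, Highland 1070.640.
Highest priority: North.

North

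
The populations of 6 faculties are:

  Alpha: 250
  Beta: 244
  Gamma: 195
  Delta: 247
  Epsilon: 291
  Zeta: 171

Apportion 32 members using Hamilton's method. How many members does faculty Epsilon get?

7

Standard divisor: 1398 ÷ 32 ≈ 43.688.
Standard quotas: Alpha 5.722, Beta 5.585, Gamma 4.464, Delta 5.654, Epsilon 6.661, Zeta 3.914.
Lower quotas: Alpha 5, Beta 5, Gamma 4, Delta 5, Epsilon 6, Zeta 3 (sum 28, leaving 4 seats).
Remainders in descending order: Zeta 0.914, Alpha 0.722, Epsilon 0.661, Delta 0.654, Beta 0.585, Gamma 0.464.
The surplus seats go to Zeta, Alpha, Epsilon, Delta.
Epsilon receives 7.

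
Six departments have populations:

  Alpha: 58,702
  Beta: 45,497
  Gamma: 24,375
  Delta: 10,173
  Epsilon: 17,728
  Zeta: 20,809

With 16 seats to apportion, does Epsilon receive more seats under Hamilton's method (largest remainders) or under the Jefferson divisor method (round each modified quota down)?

Hamilton

Hamilton: Alpha 5, Beta 4, Gamma 2, Delta 1, Epsilon 2, Zeta 2.
Jefferson: Alpha 6, Beta 4, Gamma 2, Delta 1, Epsilon 1, Zeta 2.
Epsilon gets 2 under Hamilton and 1 under Jefferson.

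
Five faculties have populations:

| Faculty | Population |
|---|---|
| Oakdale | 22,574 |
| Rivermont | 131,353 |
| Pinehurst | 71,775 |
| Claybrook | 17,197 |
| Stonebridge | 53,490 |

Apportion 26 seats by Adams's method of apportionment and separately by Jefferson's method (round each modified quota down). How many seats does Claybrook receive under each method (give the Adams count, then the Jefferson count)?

Adams: Oakdale 2, Rivermont 11, Pinehurst 6, Claybrook 2, Stonebridge 5.
Jefferson: Oakdale 2, Rivermont 12, Pinehurst 6, Claybrook 1, Stonebridge 5.
Claybrook gets 2 under Adams and 1 under Jefferson.

2 and 1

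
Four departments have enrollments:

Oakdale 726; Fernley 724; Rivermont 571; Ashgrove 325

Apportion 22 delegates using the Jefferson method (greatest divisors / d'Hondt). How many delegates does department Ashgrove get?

3

Standard divisor 2346/22 ≈ 106.636; standard quotas: Oakdale 6.808, Fernley 6.789, Rivermont 5.355, Ashgrove 3.048.
Rounding down gives 6, 6, 5, 3 = 20 seats, so the divisor must be adjusted.
With modified divisor 100: modified quotas Oakdale 7.260, Fernley 7.240, Rivermont 5.710, Ashgrove 3.250.
Rounding down: Oakdale 7, Fernley 7, Rivermont 5, Ashgrove 3 (total 22).
Ashgrove receives 3.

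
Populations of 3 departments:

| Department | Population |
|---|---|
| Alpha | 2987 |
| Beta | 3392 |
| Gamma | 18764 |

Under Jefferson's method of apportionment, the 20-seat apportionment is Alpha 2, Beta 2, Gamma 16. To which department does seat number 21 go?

Priority for the next seat is population ÷ (current seats + 1).
Priorities: Alpha 995.667, Beta 1130.667, Gamma 1103.765.
Highest priority: Beta.

Beta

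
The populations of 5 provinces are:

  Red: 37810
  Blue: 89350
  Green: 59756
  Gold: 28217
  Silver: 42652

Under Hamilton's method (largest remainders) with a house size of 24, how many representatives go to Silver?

Total 257785; standard divisor 257785/24 ≈ 10741.042.
Standard quotas: Red 3.5201, Blue 8.3186, Green 5.5633, Gold 2.6270, Silver 3.9709.
Lower quotas: Red 3, Blue 8, Green 5, Gold 2, Silver 3 (sum 21, leaving 3 seats).
Remainders in descending order: Silver 0.9709, Gold 0.6270, Green 0.5633, Red 0.5201, Blue 0.3186.
The surplus seats go to Silver, Gold, Green.
Silver receives 4.

4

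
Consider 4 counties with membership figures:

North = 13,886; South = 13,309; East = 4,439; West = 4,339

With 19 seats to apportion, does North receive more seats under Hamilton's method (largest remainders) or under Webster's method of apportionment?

Hamilton: North 7, South 7, East 3, West 2.
Webster: North 8, South 7, East 2, West 2.
North gets 7 under Hamilton and 8 under Webster.

Webster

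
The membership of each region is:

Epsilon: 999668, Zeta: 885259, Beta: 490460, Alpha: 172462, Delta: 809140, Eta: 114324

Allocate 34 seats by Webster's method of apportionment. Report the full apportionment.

Standard divisor 3471313/34 ≈ 102097.441; standard quotas: Epsilon 9.791, Zeta 8.671, Beta 4.804, Alpha 1.689, Delta 7.925, Eta 1.120.
Rounding to the nearest integer gives 10, 9, 5, 2, 8, 1 = 35 seats, so the divisor must be adjusted.
With modified divisor 104700: modified quotas Epsilon 9.548, Zeta 8.455, Beta 4.684, Alpha 1.647, Delta 7.728, Eta 1.092.
Rounding to the nearest integer: Epsilon 10, Zeta 8, Beta 5, Alpha 2, Delta 8, Eta 1 (total 34).

Epsilon=10, Zeta=8, Beta=5, Alpha=2, Delta=8, Eta=1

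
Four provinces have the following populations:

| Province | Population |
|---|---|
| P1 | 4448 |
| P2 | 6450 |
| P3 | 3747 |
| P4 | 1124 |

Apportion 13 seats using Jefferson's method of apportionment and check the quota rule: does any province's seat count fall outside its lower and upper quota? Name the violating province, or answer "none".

Standard quotas: P1 3.667, P2 5.317, P3 3.089, P4 0.927.
Jefferson allocation: P1 4, P2 5, P3 3, P4 1.
Every allocation lies between the lower and upper quota.

none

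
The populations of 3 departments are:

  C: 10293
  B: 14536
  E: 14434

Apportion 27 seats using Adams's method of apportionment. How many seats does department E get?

Standard divisor 39263/27 ≈ 1454.185; standard quotas: C 7.078, B 9.996, E 9.926.
Rounding up gives 8, 10, 10 = 28 seats, so the divisor must be adjusted.
With modified divisor 1500: modified quotas C 6.862, B 9.691, E 9.623.
Rounding up: C 7, B 10, E 10 (total 27).
E receives 10.

10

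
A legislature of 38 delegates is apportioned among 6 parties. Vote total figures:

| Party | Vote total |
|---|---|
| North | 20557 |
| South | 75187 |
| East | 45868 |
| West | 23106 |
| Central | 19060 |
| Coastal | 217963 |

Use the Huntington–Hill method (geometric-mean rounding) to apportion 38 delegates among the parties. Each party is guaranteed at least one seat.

With divisor 10446: modified quotas North 1.968, South 7.198, East 4.391, West 2.212, Central 1.825, Coastal 20.866.
Geometric-mean thresholds: North √(1·2)=1.414, South √(7·8)=7.483, East √(4·5)=4.472, West √(2·3)=2.449, Central √(1·2)=1.414, Coastal √(20·21)=20.494.
Each quota rounded against its threshold gives North 2, South 7, East 4, West 2, Central 2, Coastal 21 (total 38).

North 2, South 7, East 4, West 2, Central 2, Coastal 21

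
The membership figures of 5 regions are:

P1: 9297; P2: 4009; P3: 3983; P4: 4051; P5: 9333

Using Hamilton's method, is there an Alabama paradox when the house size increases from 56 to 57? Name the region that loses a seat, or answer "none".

At 56 seats: P1 17, P2 7, P3 7, P4 8, P5 17.
At 57 seats: P1 17, P2 8, P3 7, P4 8, P5 17.
No region's allocation decreased.

none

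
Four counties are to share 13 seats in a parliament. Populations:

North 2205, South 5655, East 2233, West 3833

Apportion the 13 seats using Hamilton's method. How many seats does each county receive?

North=2; South=5; East=2; West=4

Total 13926; standard divisor 13926/13 ≈ 1071.231.
Standard quotas: North 2.0584, South 5.2790, East 2.0845, West 3.5781.
Lower quotas: North 2, South 5, East 2, West 3 (sum 12, leaving 1 seat).
Remainders in descending order: West 0.5781, South 0.2790, East 0.0845, North 0.0584.
Largest remainder: West receives the extra seat.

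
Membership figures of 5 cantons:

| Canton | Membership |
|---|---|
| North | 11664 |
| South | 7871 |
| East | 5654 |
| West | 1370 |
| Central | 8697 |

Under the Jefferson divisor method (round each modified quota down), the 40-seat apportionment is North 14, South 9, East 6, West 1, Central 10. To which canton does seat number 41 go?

East

Priority for the next seat is population ÷ (current seats + 1).
Priorities: North 777.600, South 787.100, East 807.714, West 685.000, Central 790.636.
Highest priority: East.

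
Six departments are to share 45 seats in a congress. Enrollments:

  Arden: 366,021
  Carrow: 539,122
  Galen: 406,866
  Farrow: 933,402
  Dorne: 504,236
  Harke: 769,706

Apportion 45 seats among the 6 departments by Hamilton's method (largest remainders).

Arden 5, Carrow 7, Galen 5, Farrow 12, Dorne 6, Harke 10

The standard divisor is 3519353/45 ≈ 78207.844.
Standard quotas: Arden 4.6801, Carrow 6.8935, Galen 5.2024, Farrow 11.9349, Dorne 6.4474, Harke 9.8418.
Lower quotas: Arden 4, Carrow 6, Galen 5, Farrow 11, Dorne 6, Harke 9 (sum 41, leaving 4 seats).
Remainders in descending order: Farrow 0.9349, Carrow 0.8935, Harke 0.8418, Arden 0.6801, Dorne 0.4474, Galen 0.2024.
Largest remainders: Farrow, Carrow, Harke, Arden receive the extra seats.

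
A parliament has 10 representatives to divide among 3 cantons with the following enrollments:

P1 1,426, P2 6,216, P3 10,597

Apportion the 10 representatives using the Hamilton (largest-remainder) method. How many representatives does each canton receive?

P1 1, P2 3, P3 6

The standard divisor is 18239/10 ≈ 1823.9.
Standard quotas: P1 0.7818, P2 3.4081, P3 5.8101.
Lower quotas: P1 0, P2 3, P3 5 (sum 8, leaving 2 seats).
Remainders in descending order: P3 0.8101, P1 0.7818, P2 0.4081.
The surplus seats go to P3, P1.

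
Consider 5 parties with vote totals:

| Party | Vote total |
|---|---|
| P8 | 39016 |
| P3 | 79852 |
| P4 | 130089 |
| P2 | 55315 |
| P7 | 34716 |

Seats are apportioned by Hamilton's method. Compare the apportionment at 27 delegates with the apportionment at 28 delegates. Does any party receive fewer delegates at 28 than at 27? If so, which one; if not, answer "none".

P2

At 27 seats: P8 3, P3 6, P4 10, P2 5, P7 3.
At 28 seats: P8 3, P3 7, P4 11, P2 4, P7 3.
P2 drops from 5 to 4.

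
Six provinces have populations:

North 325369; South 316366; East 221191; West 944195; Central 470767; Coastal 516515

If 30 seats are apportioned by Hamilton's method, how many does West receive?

Standard divisor: 2794403 ÷ 30 ≈ 93146.767.
Standard quotas: North 3.4931, South 3.3964, East 2.3747, West 10.1366, Central 5.0540, Coastal 5.5452.
Lower quotas: North 3, South 3, East 2, West 10, Central 5, Coastal 5 (sum 28, leaving 2 seats).
Remainders in descending order: Coastal 0.5452, North 0.4931, South 0.3964, East 0.3747, West 0.1366, Central 0.0540.
The surplus seats go to Coastal, North.
West receives 10.

10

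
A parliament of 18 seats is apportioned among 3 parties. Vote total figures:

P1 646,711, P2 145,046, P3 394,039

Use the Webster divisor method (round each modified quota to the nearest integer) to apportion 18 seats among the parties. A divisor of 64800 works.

With modified divisor 64800: modified quotas P1 9.980, P2 2.238, P3 6.081.
Rounding to the nearest integer: P1 10, P2 2, P3 6 (total 18).

P1 10, P2 2, P3 6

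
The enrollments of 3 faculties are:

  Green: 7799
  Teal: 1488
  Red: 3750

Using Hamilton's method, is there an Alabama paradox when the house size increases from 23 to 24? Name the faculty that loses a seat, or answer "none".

At 23 seats: Green 14, Teal 3, Red 6.
At 24 seats: Green 14, Teal 3, Red 7.
No faculty's allocation decreased.

none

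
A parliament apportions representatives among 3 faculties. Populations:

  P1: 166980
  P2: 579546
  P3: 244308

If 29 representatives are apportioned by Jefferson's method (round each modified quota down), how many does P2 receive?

17

Standard divisor 990834/29 ≈ 34166.69; standard quotas: P1 4.887, P2 16.962, P3 7.150.
Rounding down gives 4, 16, 7 = 27 seats, so the divisor must be adjusted.
With modified divisor 32800: modified quotas P1 5.091, P2 17.669, P3 7.448.
Rounding down: P1 5, P2 17, P3 7 (total 29).
P2 receives 17.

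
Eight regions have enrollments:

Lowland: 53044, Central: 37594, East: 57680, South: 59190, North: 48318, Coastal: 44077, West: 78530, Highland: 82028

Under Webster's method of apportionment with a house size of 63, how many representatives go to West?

11

Standard divisor 460461/63 ≈ 7308.905; standard quotas: Lowland 7.257, Central 5.144, East 7.892, South 8.098, North 6.611, Coastal 6.031, West 10.744, Highland 11.223.
Rounding to the nearest integer gives Lowland 7, Central 5, East 8, South 8, North 7, Coastal 6, West 11, Highland 11 — total 63, matching the house size, so no adjustment is needed.
West receives 11.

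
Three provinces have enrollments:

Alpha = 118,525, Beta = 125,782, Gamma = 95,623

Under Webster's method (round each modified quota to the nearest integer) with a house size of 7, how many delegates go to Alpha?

Standard divisor 339930/7 ≈ 48561.429; standard quotas: Alpha 2.441, Beta 2.590, Gamma 1.969.
Rounding to the nearest integer gives Alpha 2, Beta 3, Gamma 2 — total 7, matching the house size, so no adjustment is needed.
Alpha receives 2.

2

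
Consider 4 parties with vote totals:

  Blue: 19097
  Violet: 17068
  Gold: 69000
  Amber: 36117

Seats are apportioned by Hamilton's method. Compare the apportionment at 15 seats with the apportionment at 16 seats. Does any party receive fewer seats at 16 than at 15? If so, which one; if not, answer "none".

none

At 15 seats: Blue 2, Violet 2, Gold 7, Amber 4.
At 16 seats: Blue 2, Violet 2, Gold 8, Amber 4.
No party's allocation decreased.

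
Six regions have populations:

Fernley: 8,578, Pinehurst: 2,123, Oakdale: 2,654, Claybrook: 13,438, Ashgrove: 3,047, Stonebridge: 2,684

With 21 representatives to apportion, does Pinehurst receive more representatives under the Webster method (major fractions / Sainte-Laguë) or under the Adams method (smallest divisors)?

Adams

Webster: Fernley 5, Pinehurst 1, Oakdale 2, Claybrook 9, Ashgrove 2, Stonebridge 2.
Adams: Fernley 5, Pinehurst 2, Oakdale 2, Claybrook 8, Ashgrove 2, Stonebridge 2.
Pinehurst gets 1 under Webster and 2 under Adams.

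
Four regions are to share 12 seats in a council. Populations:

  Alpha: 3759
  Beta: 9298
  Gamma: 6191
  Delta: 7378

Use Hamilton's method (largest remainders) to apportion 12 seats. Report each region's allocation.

Total 26626; standard divisor 26626/12 ≈ 2218.833.
Standard quotas: Alpha 1.6941, Beta 4.1905, Gamma 2.7902, Delta 3.3252.
Lower quotas: Alpha 1, Beta 4, Gamma 2, Delta 3 (sum 10, leaving 2 seats).
Remainders in descending order: Gamma 0.7902, Alpha 0.6941, Delta 0.3252, Beta 0.1905.
Largest remainders: Gamma, Alpha receive the extra seats.

Alpha 2; Beta 4; Gamma 3; Delta 3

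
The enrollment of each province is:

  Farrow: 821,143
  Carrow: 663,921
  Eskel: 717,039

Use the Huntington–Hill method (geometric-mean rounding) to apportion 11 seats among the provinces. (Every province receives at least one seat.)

With divisor 199324: modified quotas Farrow 4.120, Carrow 3.331, Eskel 3.597.
Geometric-mean thresholds: Farrow √(4·5)=4.472, Carrow √(3·4)=3.464, Eskel √(3·4)=3.464.
Each quota rounded against its threshold gives Farrow 4, Carrow 3, Eskel 4 (total 11).

Farrow 4, Carrow 3, Eskel 4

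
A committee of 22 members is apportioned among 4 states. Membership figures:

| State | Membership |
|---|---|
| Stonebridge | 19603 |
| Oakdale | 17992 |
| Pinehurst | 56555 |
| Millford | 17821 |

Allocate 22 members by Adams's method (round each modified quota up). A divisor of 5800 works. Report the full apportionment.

Stonebridge=4, Oakdale=4, Pinehurst=10, Millford=4

With modified divisor 5800: modified quotas Stonebridge 3.380, Oakdale 3.102, Pinehurst 9.751, Millford 3.073.
Rounding up: Stonebridge 4, Oakdale 4, Pinehurst 10, Millford 4 (total 22).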